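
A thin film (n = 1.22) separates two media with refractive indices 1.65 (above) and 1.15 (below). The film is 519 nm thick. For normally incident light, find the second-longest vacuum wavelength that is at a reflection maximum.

633 nm

Top surface (1.65 → 1.22): reflection off a lower-index medium gives no phase shift.
Ray reflecting at the bottom interface goes from n = 1.22 toward n = 1.15: no phase shift.
The two reflections carry the same phase change, so no net offset.
With no net inversion, constructive interference in reflection requires 2 n t = m λ.
λ = 2 n t / m. The second-longest wavelength is m = 2: λ = 2 × 1.22 × 519 / 2.00 = 633 nm.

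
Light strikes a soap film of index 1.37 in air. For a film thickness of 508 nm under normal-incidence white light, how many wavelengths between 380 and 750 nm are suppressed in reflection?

Top surface (1.0 → 1.37): reflection off a higher-index medium gives a half-wave phase shift.
Bottom surface (1.37 → 1.0): reflection off a lower-index medium gives no phase shift.
Net: one phase inversion between the two reflected rays.
So the condition for destructive reflection is 2 n t = m λ.
λ = 2 n t / m = 1392 / m nm.
m=1: 1392 nm (IR); m=2: 696 nm (visible); m=3: 464 nm (visible); m=4: 348 nm (UV).

2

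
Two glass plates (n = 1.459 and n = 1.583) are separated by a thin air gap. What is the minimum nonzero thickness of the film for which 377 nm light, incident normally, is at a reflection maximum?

94.3 nm

Ray reflecting at the top interface goes from n = 1.459 toward n = 1.0: no phase shift.
At the lower boundary (n = 1.0 to n = 1.583) the reflected ray undergoes a half-wave phase shift.
The two reflections differ by half a wavelength.
For bright reflection here: 2 n t = (m + ½) λ.
Minimum at m = 0: t = λ / (4 n) = 377 / (4 × 1.0) = 94.3 nm.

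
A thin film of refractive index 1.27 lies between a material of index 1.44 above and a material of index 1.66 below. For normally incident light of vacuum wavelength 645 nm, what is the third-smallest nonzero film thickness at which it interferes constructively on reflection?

635 nm

At the upper boundary (n = 1.44 to n = 1.27) the reflected ray undergoes no phase shift.
Ray reflecting at the bottom interface goes from n = 1.27 toward n = 1.66: a half-wave phase shift.
The two reflections differ by half a wavelength.
For maximum reflection here: 2 n t = (m + ½) λ.
The third-smallest nonzero thickness corresponds to m = 2: t = (m + ½) λ / (2 n) = 2.50 × 645 / (2 × 1.27) = 635 nm.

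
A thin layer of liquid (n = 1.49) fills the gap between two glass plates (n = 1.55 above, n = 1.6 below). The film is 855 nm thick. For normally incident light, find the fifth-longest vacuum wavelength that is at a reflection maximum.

Top surface (1.55 → 1.49): reflection off a lower-index medium gives no phase shift.
Ray reflecting at the bottom interface goes from n = 1.49 toward n = 1.6: a half-wave phase shift.
Net: one phase inversion between the two reflected rays.
So the condition for constructive reflection is 2 n t = (m + ½) λ.
λ = 2 n t / (m + ½). The fifth-longest wavelength is m = 4: λ = 2 × 1.49 × 855 / 4.50 = 566 nm.

566 nm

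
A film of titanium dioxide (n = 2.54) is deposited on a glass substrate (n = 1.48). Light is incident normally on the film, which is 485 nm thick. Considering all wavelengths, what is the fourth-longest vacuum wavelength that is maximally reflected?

704 nm

Top surface (1.0 → 2.54): reflection off a higher-index medium gives a half-wave phase shift.
Ray reflecting at the bottom interface goes from n = 2.54 toward n = 1.48: no phase shift.
Exactly one π shift → a net half-wave offset.
With one net inversion, constructive interference in reflection requires 2 n t = (m + ½) λ.
λ = 2 n t / (m + ½). The fourth-longest wavelength is m = 3: λ = 2 × 2.54 × 485 / 3.50 = 704 nm.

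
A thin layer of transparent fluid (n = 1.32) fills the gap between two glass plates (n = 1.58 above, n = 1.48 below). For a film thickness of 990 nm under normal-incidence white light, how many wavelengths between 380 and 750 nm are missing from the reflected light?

3

Top surface (1.58 → 1.32): reflection off a lower-index medium gives no phase shift.
Ray reflecting at the bottom interface goes from n = 1.32 toward n = 1.48: a half-wave phase shift.
Exactly one π shift → a net half-wave offset.
So the condition for destructive reflection is 2 n t = m λ.
λ = 2 n t / m = 2614 / m nm.
m=3: 871 nm (IR); m=4: 653 nm (visible); m=5: 523 nm (visible); m=6: 436 nm (visible); m=7: 373 nm (UV).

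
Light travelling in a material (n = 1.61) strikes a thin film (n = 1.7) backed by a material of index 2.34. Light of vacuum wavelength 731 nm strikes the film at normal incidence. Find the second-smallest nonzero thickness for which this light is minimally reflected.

323 nm

Top surface (1.61 → 1.7): reflection off a higher-index medium gives a half-wave phase shift.
At the lower boundary (n = 1.7 to n = 2.34) the reflected ray undergoes a half-wave phase shift.
Zero or two π shifts → no net half-wave offset.
So the condition for destructive reflection is 2 n t = (m + ½) λ.
The second-smallest nonzero thickness corresponds to m = 1: t = (m + ½) λ / (2 n) = 1.50 × 731 / (2 × 1.7) = 323 nm.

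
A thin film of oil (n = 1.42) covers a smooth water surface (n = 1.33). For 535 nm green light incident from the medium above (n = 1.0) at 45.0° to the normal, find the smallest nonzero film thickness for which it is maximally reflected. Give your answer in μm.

At the upper boundary (n = 1.0 to n = 1.42) the reflected ray undergoes a half-wave phase shift.
At the lower boundary (n = 1.42 to n = 1.33) the reflected ray undergoes no phase shift.
Exactly one π shift → a net half-wave offset.
For maximum reflection here: 2 n t cos θ_r = (m + ½) λ.
Snell's law: 1.0 sin 45.0° = 1.42 sin θ_r → sin θ_r = 0.498, cos θ_r = 0.867.
Minimum at m = 0: t = λ / (4 n cos θ_r) = 535 / (4 × 1.42 × 0.867) = 109 nm.

0.109 μm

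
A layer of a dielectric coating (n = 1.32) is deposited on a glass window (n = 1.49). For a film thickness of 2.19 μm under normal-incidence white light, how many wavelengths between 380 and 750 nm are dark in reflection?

Ray reflecting at the top interface goes from n = 1.0 toward n = 1.32: a half-wave phase shift.
Bottom surface (1.32 → 1.49): reflection off a higher-index medium gives a half-wave phase shift.
The two reflections carry the same phase change, so no net offset.
So the condition for destructive reflection is 2 n t = (m + ½) λ.
λ = 2 n t / (m + ½) = 5782 / (m + ½) nm.
m=7: 771 nm (IR); m=8: 680 nm (visible); m=9: 609 nm (visible); m=10: 551 nm (visible); m=11: 503 nm (visible); m=12: 463 nm (visible); m=13: 428 nm (visible); m=14: 399 nm (visible); m=15: 373 nm (UV).

7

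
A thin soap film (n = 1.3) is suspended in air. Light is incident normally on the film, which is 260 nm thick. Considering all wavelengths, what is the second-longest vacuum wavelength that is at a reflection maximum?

451 nm

Top surface (1.0 → 1.3): reflection off a higher-index medium gives a half-wave phase shift.
Ray reflecting at the bottom interface goes from n = 1.3 toward n = 1.0: no phase shift.
Net: one phase inversion between the two reflected rays.
With one net inversion, constructive interference in reflection requires 2 n t = (m + ½) λ.
λ = 2 n t / (m + ½). The second-longest wavelength is m = 1: λ = 2 × 1.3 × 260 / 1.50 = 451 nm.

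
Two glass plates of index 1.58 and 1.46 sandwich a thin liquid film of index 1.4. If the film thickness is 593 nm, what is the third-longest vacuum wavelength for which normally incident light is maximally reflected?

Top surface (1.58 → 1.4): reflection off a lower-index medium gives no phase shift.
Ray reflecting at the bottom interface goes from n = 1.4 toward n = 1.46: a half-wave phase shift.
Exactly one π shift → a net half-wave offset.
For strong reflection here: 2 n t = (m + ½) λ.
λ = 2 n t / (m + ½). The third-longest wavelength is m = 2: λ = 2 × 1.4 × 593 / 2.50 = 664 nm.

664 nm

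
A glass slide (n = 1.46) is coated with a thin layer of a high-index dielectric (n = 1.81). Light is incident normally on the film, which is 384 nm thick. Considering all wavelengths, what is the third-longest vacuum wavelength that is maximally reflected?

Ray reflecting at the top interface goes from n = 1.0 toward n = 1.81: a half-wave phase shift.
At the lower boundary (n = 1.81 to n = 1.46) the reflected ray undergoes no phase shift.
The two reflections differ by half a wavelength.
For bright reflection here: 2 n t = (m + ½) λ.
λ = 2 n t / (m + ½). The third-longest wavelength is m = 2: λ = 2 × 1.81 × 384 / 2.50 = 556 nm.

556 nm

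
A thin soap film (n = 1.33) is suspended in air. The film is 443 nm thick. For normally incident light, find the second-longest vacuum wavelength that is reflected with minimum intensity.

Ray reflecting at the top interface goes from n = 1.0 toward n = 1.33: a half-wave phase shift.
Bottom surface (1.33 → 1.0): reflection off a lower-index medium gives no phase shift.
The two reflections differ by half a wavelength.
With one net inversion, destructive interference in reflection requires 2 n t = m λ.
λ = 2 n t / m. The second-longest wavelength is m = 2: λ = 2 × 1.33 × 443 / 2.00 = 589 nm.

589 nm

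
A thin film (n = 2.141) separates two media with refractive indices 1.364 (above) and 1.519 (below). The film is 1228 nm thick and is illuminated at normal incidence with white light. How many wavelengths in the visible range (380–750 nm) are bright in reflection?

7

At the upper boundary (n = 1.364 to n = 2.141) the reflected ray undergoes a half-wave phase shift.
At the lower boundary (n = 2.141 to n = 1.519) the reflected ray undergoes no phase shift.
The two reflections differ by half a wavelength.
So the condition for constructive reflection is 2 n t = (m + ½) λ.
λ = 2 n t / (m + ½) = 5258 / (m + ½) nm.
m=6: 809 nm (IR); m=7: 701 nm (visible); m=8: 619 nm (visible); m=9: 554 nm (visible); m=10: 501 nm (visible); m=11: 457 nm (visible); m=12: 421 nm (visible); m=13: 390 nm (visible); m=14: 363 nm (UV).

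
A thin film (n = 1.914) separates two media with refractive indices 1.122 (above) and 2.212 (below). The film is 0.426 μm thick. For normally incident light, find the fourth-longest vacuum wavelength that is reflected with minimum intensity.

466 nm

At the upper boundary (n = 1.122 to n = 1.914) the reflected ray undergoes a half-wave phase shift.
Bottom surface (1.914 → 2.212): reflection off a higher-index medium gives a half-wave phase shift.
Net: no relative phase inversion (both shifts match).
With no net inversion, destructive interference in reflection requires 2 n t = (m + ½) λ.
λ = 2 n t / (m + ½). The fourth-longest wavelength is m = 3: λ = 2 × 1.914 × 426 / 3.50 = 466 nm.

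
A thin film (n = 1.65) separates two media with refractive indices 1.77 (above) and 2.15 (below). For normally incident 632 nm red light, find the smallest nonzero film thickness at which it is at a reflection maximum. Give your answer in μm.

Top surface (1.77 → 1.65): reflection off a lower-index medium gives no phase shift.
Ray reflecting at the bottom interface goes from n = 1.65 toward n = 2.15: a half-wave phase shift.
The two reflections differ by half a wavelength.
With one net inversion, constructive interference in reflection requires 2 n t = (m + ½) λ.
Minimum at m = 0: t = λ / (4 n) = 632 / (4 × 1.65) = 95.8 nm.

0.0958 μm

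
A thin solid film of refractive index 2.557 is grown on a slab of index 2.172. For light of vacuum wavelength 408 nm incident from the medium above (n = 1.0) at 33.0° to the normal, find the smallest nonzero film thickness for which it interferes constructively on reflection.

40.8 nm

Top surface (1.0 → 2.557): reflection off a higher-index medium gives a half-wave phase shift.
Ray reflecting at the bottom interface goes from n = 2.557 toward n = 2.172: no phase shift.
Net: one phase inversion between the two reflected rays.
For strong reflection here: 2 n t cos θ_r = (m + ½) λ.
Snell's law: 1.0 sin 33.0° = 2.557 sin θ_r → sin θ_r = 0.213, cos θ_r = 0.977.
Minimum at m = 0: t = λ / (4 n cos θ_r) = 408 / (4 × 2.557 × 0.977) = 40.8 nm.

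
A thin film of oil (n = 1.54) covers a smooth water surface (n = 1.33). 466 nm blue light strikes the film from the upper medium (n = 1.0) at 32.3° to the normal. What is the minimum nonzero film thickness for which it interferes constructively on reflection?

80.7 nm

Top surface (1.0 → 1.54): reflection off a higher-index medium gives a half-wave phase shift.
Ray reflecting at the bottom interface goes from n = 1.54 toward n = 1.33: no phase shift.
Exactly one π shift → a net half-wave offset.
With one net inversion, constructive interference in reflection requires 2 n t cos θ_r = (m + ½) λ.
Snell's law: 1.0 sin 32.3° = 1.54 sin θ_r → sin θ_r = 0.347, cos θ_r = 0.938.
Minimum at m = 0: t = λ / (4 n cos θ_r) = 466 / (4 × 1.54 × 0.938) = 80.7 nm.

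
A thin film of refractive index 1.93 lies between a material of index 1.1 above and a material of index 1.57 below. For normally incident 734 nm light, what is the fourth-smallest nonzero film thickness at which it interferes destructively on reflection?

761 nm

Ray reflecting at the top interface goes from n = 1.1 toward n = 1.93: a half-wave phase shift.
Ray reflecting at the bottom interface goes from n = 1.93 toward n = 1.57: no phase shift.
The two reflections differ by half a wavelength.
With one net inversion, destructive interference in reflection requires 2 n t = m λ.
The fourth-smallest nonzero thickness corresponds to m = 4: t = m λ / (2 n) = 4.00 × 734 / (2 × 1.93) = 761 nm.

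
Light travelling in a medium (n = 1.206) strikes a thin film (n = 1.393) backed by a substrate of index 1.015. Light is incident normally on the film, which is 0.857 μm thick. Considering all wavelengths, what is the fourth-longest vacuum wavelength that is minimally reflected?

597 nm

Ray reflecting at the top interface goes from n = 1.206 toward n = 1.393: a half-wave phase shift.
Bottom surface (1.393 → 1.015): reflection off a lower-index medium gives no phase shift.
Exactly one π shift → a net half-wave offset.
With one net inversion, destructive interference in reflection requires 2 n t = m λ.
λ = 2 n t / m. The fourth-longest wavelength is m = 4: λ = 2 × 1.393 × 857 / 4.00 = 597 nm.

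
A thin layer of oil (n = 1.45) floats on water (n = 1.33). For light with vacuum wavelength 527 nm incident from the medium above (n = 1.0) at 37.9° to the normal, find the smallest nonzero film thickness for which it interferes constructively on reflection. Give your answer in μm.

Ray reflecting at the top interface goes from n = 1.0 toward n = 1.45: a half-wave phase shift.
Bottom surface (1.45 → 1.33): reflection off a lower-index medium gives no phase shift.
The two reflections differ by half a wavelength.
With one net inversion, constructive interference in reflection requires 2 n t cos θ_r = (m + ½) λ.
Snell's law: 1.0 sin 37.9° = 1.45 sin θ_r → sin θ_r = 0.424, cos θ_r = 0.906.
Minimum at m = 0: t = λ / (4 n cos θ_r) = 527 / (4 × 1.45 × 0.906) = 100 nm.

0.100 μm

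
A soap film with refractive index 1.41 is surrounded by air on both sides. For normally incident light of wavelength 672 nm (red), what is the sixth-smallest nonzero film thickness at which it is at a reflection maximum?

1311 nm

Ray reflecting at the top interface goes from n = 1.0 toward n = 1.41: a half-wave phase shift.
At the lower boundary (n = 1.41 to n = 1.0) the reflected ray undergoes no phase shift.
Exactly one π shift → a net half-wave offset.
With one net inversion, constructive interference in reflection requires 2 n t = (m + ½) λ.
The sixth-smallest nonzero thickness corresponds to m = 5: t = (m + ½) λ / (2 n) = 5.50 × 672 / (2 × 1.41) = 1311 nm.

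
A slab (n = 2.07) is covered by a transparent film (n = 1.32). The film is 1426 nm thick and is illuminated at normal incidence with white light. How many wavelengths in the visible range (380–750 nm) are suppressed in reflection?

5

At the upper boundary (n = 1.0 to n = 1.32) the reflected ray undergoes a half-wave phase shift.
At the lower boundary (n = 1.32 to n = 2.07) the reflected ray undergoes a half-wave phase shift.
The two reflections carry the same phase change, so no net offset.
With no net inversion, destructive interference in reflection requires 2 n t = (m + ½) λ.
λ = 2 n t / (m + ½) = 3765 / (m + ½) nm.
m=4: 837 nm (IR); m=5: 684 nm (visible); m=6: 579 nm (visible); m=7: 502 nm (visible); m=8: 443 nm (visible); m=9: 396 nm (visible); m=10: 359 nm (UV).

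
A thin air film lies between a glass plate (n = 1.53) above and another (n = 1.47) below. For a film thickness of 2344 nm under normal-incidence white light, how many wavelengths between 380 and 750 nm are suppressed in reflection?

Top surface (1.53 → 1.0): reflection off a lower-index medium gives no phase shift.
At the lower boundary (n = 1.0 to n = 1.47) the reflected ray undergoes a half-wave phase shift.
The two reflections differ by half a wavelength.
For minimum reflection here: 2 n t = m λ.
λ = 2 n t / m = 4688 / m nm.
m=6: 781 nm (IR); m=7: 670 nm (visible); m=8: 586 nm (visible); m=9: 521 nm (visible); m=10: 469 nm (visible); m=11: 426 nm (visible); m=12: 391 nm (visible); m=13: 361 nm (UV).

6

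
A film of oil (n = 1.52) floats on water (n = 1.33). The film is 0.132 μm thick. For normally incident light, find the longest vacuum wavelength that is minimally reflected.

At the upper boundary (n = 1.0 to n = 1.52) the reflected ray undergoes a half-wave phase shift.
At the lower boundary (n = 1.52 to n = 1.33) the reflected ray undergoes no phase shift.
The two reflections differ by half a wavelength.
So the condition for destructive reflection is 2 n t = m λ.
λ = 2 n t / m. The longest wavelength is m = 1: λ = 2 × 1.52 × 132 / 1.00 = 401 nm.

401 nm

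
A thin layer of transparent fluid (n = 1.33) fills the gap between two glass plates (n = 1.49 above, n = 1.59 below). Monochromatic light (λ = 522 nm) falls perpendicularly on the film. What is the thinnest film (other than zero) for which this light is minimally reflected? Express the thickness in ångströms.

1962 Å

Top surface (1.49 → 1.33): reflection off a lower-index medium gives no phase shift.
At the lower boundary (n = 1.33 to n = 1.59) the reflected ray undergoes a half-wave phase shift.
The two reflections differ by half a wavelength.
So the condition for destructive reflection is 2 n t = m λ.
Minimum nonzero at m = 1: t = λ / (2 n) = 522 / (2 × 1.33) = 196 nm.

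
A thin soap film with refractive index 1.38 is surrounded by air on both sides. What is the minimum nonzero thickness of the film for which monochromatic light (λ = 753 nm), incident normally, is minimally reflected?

At the upper boundary (n = 1.0 to n = 1.38) the reflected ray undergoes a half-wave phase shift.
Bottom surface (1.38 → 1.0): reflection off a lower-index medium gives no phase shift.
The two reflections differ by half a wavelength.
For dark reflection here: 2 n t = m λ.
Minimum nonzero at m = 1: t = λ / (2 n) = 753 / (2 × 1.38) = 273 nm.

273 nm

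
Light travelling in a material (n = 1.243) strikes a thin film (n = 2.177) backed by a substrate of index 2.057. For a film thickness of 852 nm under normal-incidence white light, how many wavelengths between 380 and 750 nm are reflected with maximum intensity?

Top surface (1.243 → 2.177): reflection off a higher-index medium gives a half-wave phase shift.
Ray reflecting at the bottom interface goes from n = 2.177 toward n = 2.057: no phase shift.
Exactly one π shift → a net half-wave offset.
With one net inversion, constructive interference in reflection requires 2 n t = (m + ½) λ.
λ = 2 n t / (m + ½) = 3710 / (m + ½) nm.
m=4: 824 nm (IR); m=5: 674 nm (visible); m=6: 571 nm (visible); m=7: 495 nm (visible); m=8: 436 nm (visible); m=9: 390 nm (visible); m=10: 353 nm (UV).

5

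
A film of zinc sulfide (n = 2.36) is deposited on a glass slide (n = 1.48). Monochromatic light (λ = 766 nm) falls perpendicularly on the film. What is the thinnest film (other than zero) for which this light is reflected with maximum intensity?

Top surface (1.0 → 2.36): reflection off a higher-index medium gives a half-wave phase shift.
Bottom surface (2.36 → 1.48): reflection off a lower-index medium gives no phase shift.
Exactly one π shift → a net half-wave offset.
So the condition for constructive reflection is 2 n t = (m + ½) λ.
Minimum at m = 0: t = λ / (4 n) = 766 / (4 × 2.36) = 81.1 nm.

81.1 nm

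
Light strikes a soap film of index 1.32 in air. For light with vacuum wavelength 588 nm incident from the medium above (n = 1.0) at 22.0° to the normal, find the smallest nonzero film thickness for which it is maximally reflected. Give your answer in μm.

0.116 μm

Ray reflecting at the top interface goes from n = 1.0 toward n = 1.32: a half-wave phase shift.
Ray reflecting at the bottom interface goes from n = 1.32 toward n = 1.0: no phase shift.
The two reflections differ by half a wavelength.
So the condition for constructive reflection is 2 n t cos θ_r = (m + ½) λ.
Snell's law: 1.0 sin 22.0° = 1.32 sin θ_r → sin θ_r = 0.284, cos θ_r = 0.959.
Minimum at m = 0: t = λ / (4 n cos θ_r) = 588 / (4 × 1.32 × 0.959) = 116 nm.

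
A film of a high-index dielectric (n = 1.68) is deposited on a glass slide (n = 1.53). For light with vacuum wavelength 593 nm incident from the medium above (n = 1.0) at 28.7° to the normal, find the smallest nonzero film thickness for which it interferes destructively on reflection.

184 nm

Ray reflecting at the top interface goes from n = 1.0 toward n = 1.68: a half-wave phase shift.
Bottom surface (1.68 → 1.53): reflection off a lower-index medium gives no phase shift.
The two reflections differ by half a wavelength.
With one net inversion, destructive interference in reflection requires 2 n t cos θ_r = m λ.
Snell's law: 1.0 sin 28.7° = 1.68 sin θ_r → sin θ_r = 0.286, cos θ_r = 0.958.
Minimum nonzero at m = 1: t = λ / (2 n cos θ_r) = 593 / (2 × 1.68 × 0.958) = 184 nm.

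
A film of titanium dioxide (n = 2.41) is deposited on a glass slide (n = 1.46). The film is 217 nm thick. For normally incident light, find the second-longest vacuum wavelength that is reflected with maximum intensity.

697 nm

Top surface (1.0 → 2.41): reflection off a higher-index medium gives a half-wave phase shift.
At the lower boundary (n = 2.41 to n = 1.46) the reflected ray undergoes no phase shift.
Net: one phase inversion between the two reflected rays.
With one net inversion, constructive interference in reflection requires 2 n t = (m + ½) λ.
λ = 2 n t / (m + ½). The second-longest wavelength is m = 1: λ = 2 × 2.41 × 217 / 1.50 = 697 nm.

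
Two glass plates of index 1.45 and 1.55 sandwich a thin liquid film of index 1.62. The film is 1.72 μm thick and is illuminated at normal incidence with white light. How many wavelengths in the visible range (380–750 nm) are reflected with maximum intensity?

8

At the upper boundary (n = 1.45 to n = 1.62) the reflected ray undergoes a half-wave phase shift.
Bottom surface (1.62 → 1.55): reflection off a lower-index medium gives no phase shift.
Exactly one π shift → a net half-wave offset.
With one net inversion, constructive interference in reflection requires 2 n t = (m + ½) λ.
λ = 2 n t / (m + ½) = 5573 / (m + ½) nm.
m=6: 857 nm (IR); m=7: 743 nm (visible); m=8: 656 nm (visible); m=9: 587 nm (visible); m=10: 531 nm (visible); m=11: 485 nm (visible); m=12: 446 nm (visible); m=13: 413 nm (visible); m=14: 384 nm (visible); m=15: 360 nm (UV).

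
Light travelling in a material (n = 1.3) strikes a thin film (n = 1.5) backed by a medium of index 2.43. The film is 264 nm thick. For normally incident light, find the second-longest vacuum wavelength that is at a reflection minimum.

528 nm

Ray reflecting at the top interface goes from n = 1.3 toward n = 1.5: a half-wave phase shift.
Bottom surface (1.5 → 2.43): reflection off a higher-index medium gives a half-wave phase shift.
Zero or two π shifts → no net half-wave offset.
So the condition for destructive reflection is 2 n t = (m + ½) λ.
λ = 2 n t / (m + ½). The second-longest wavelength is m = 1: λ = 2 × 1.5 × 264 / 1.50 = 528 nm.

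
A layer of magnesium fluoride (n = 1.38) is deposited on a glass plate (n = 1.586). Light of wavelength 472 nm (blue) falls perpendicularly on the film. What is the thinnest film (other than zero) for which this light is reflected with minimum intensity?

85.5 nm

Ray reflecting at the top interface goes from n = 1.0 toward n = 1.38: a half-wave phase shift.
Bottom surface (1.38 → 1.586): reflection off a higher-index medium gives a half-wave phase shift.
Net: no relative phase inversion (both shifts match).
So the condition for destructive reflection is 2 n t = (m + ½) λ.
Minimum at m = 0: t = λ / (4 n) = 472 / (4 × 1.38) = 85.5 nm.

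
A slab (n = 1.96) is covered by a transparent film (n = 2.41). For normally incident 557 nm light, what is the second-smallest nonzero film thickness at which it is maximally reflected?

173 nm

At the upper boundary (n = 1.0 to n = 2.41) the reflected ray undergoes a half-wave phase shift.
At the lower boundary (n = 2.41 to n = 1.96) the reflected ray undergoes no phase shift.
Net: one phase inversion between the two reflected rays.
For maximum reflection here: 2 n t = (m + ½) λ.
The second-smallest nonzero thickness corresponds to m = 1: t = (m + ½) λ / (2 n) = 1.50 × 557 / (2 × 2.41) = 173 nm.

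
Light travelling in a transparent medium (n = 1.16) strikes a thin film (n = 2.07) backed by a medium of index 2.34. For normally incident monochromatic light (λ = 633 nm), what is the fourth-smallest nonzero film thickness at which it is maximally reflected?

612 nm

Top surface (1.16 → 2.07): reflection off a higher-index medium gives a half-wave phase shift.
Bottom surface (2.07 → 2.34): reflection off a higher-index medium gives a half-wave phase shift.
Net: no relative phase inversion (both shifts match).
For bright reflection here: 2 n t = m λ.
The fourth-smallest nonzero thickness corresponds to m = 4: t = m λ / (2 n) = 4.00 × 633 / (2 × 2.07) = 612 nm.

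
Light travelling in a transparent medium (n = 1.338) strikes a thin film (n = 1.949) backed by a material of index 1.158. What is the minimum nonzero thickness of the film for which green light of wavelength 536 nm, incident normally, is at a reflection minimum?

Ray reflecting at the top interface goes from n = 1.338 toward n = 1.949: a half-wave phase shift.
Ray reflecting at the bottom interface goes from n = 1.949 toward n = 1.158: no phase shift.
The two reflections differ by half a wavelength.
With one net inversion, destructive interference in reflection requires 2 n t = m λ.
Minimum nonzero at m = 1: t = λ / (2 n) = 536 / (2 × 1.949) = 138 nm.

138 nm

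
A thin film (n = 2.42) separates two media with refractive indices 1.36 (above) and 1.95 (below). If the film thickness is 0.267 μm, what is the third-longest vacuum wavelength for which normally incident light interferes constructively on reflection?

517 nm

At the upper boundary (n = 1.36 to n = 2.42) the reflected ray undergoes a half-wave phase shift.
Ray reflecting at the bottom interface goes from n = 2.42 toward n = 1.95: no phase shift.
Net: one phase inversion between the two reflected rays.
So the condition for constructive reflection is 2 n t = (m + ½) λ.
λ = 2 n t / (m + ½). The third-longest wavelength is m = 2: λ = 2 × 2.42 × 267 / 2.50 = 517 nm.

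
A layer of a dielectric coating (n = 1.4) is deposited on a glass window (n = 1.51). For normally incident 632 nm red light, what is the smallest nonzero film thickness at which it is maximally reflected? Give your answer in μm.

Top surface (1.0 → 1.4): reflection off a higher-index medium gives a half-wave phase shift.
At the lower boundary (n = 1.4 to n = 1.51) the reflected ray undergoes a half-wave phase shift.
The two reflections carry the same phase change, so no net offset.
So the condition for constructive reflection is 2 n t = m λ.
The smallest nonzero thickness corresponds to m = 1: t = m λ / (2 n) = 1.00 × 632 / (2 × 1.4) = 226 nm.

0.226 μm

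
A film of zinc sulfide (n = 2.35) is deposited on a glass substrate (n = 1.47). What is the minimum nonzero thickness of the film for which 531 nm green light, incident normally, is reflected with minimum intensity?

113 nm

At the upper boundary (n = 1.0 to n = 2.35) the reflected ray undergoes a half-wave phase shift.
At the lower boundary (n = 2.35 to n = 1.47) the reflected ray undergoes no phase shift.
Exactly one π shift → a net half-wave offset.
With one net inversion, destructive interference in reflection requires 2 n t = m λ.
Minimum nonzero at m = 1: t = λ / (2 n) = 531 / (2 × 2.35) = 113 nm.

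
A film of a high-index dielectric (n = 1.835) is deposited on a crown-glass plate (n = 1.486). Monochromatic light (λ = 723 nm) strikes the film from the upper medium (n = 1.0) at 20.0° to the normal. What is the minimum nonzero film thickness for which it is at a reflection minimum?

201 nm

Ray reflecting at the top interface goes from n = 1.0 toward n = 1.835: a half-wave phase shift.
Bottom surface (1.835 → 1.486): reflection off a lower-index medium gives no phase shift.
Exactly one π shift → a net half-wave offset.
For dark reflection here: 2 n t cos θ_r = m λ.
Snell's law: 1.0 sin 20.0° = 1.835 sin θ_r → sin θ_r = 0.186, cos θ_r = 0.982.
Minimum nonzero at m = 1: t = λ / (2 n cos θ_r) = 723 / (2 × 1.835 × 0.982) = 201 nm.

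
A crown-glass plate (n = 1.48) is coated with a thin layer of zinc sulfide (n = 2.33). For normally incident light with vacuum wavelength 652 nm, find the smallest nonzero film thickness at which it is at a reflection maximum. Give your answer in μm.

0.0700 μm

Ray reflecting at the top interface goes from n = 1.0 toward n = 2.33: a half-wave phase shift.
Bottom surface (2.33 → 1.48): reflection off a lower-index medium gives no phase shift.
Exactly one π shift → a net half-wave offset.
With one net inversion, constructive interference in reflection requires 2 n t = (m + ½) λ.
Minimum at m = 0: t = λ / (4 n) = 652 / (4 × 2.33) = 70.0 nm.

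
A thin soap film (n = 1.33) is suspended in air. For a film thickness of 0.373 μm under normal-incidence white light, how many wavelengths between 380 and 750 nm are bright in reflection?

Ray reflecting at the top interface goes from n = 1.0 toward n = 1.33: a half-wave phase shift.
Bottom surface (1.33 → 1.0): reflection off a lower-index medium gives no phase shift.
The two reflections differ by half a wavelength.
With one net inversion, constructive interference in reflection requires 2 n t = (m + ½) λ.
λ = 2 n t / (m + ½) = 992 / (m + ½) nm.
m=0: 1984 nm (IR); m=1: 661 nm (visible); m=2: 397 nm (visible); m=3: 283 nm (UV).

2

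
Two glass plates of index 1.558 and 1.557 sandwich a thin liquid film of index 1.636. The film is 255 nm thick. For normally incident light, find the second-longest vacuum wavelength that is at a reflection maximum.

556 nm

At the upper boundary (n = 1.558 to n = 1.636) the reflected ray undergoes a half-wave phase shift.
Bottom surface (1.636 → 1.557): reflection off a lower-index medium gives no phase shift.
Net: one phase inversion between the two reflected rays.
For bright reflection here: 2 n t = (m + ½) λ.
λ = 2 n t / (m + ½). The second-longest wavelength is m = 1: λ = 2 × 1.636 × 255 / 1.50 = 556 nm.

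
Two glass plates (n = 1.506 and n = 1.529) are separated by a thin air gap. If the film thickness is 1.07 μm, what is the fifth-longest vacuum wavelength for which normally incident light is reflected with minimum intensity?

428 nm

Top surface (1.506 → 1.0): reflection off a lower-index medium gives no phase shift.
At the lower boundary (n = 1.0 to n = 1.529) the reflected ray undergoes a half-wave phase shift.
Net: one phase inversion between the two reflected rays.
With one net inversion, destructive interference in reflection requires 2 n t = m λ.
λ = 2 n t / m. The fifth-longest wavelength is m = 5: λ = 2 × 1.0 × 1070 / 5.00 = 428 nm.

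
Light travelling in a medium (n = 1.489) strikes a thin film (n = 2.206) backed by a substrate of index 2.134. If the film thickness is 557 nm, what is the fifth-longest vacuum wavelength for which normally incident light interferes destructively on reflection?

Top surface (1.489 → 2.206): reflection off a higher-index medium gives a half-wave phase shift.
Bottom surface (2.206 → 2.134): reflection off a lower-index medium gives no phase shift.
Net: one phase inversion between the two reflected rays.
With one net inversion, destructive interference in reflection requires 2 n t = m λ.
λ = 2 n t / m. The fifth-longest wavelength is m = 5: λ = 2 × 2.206 × 557 / 5.00 = 491 nm.

491 nm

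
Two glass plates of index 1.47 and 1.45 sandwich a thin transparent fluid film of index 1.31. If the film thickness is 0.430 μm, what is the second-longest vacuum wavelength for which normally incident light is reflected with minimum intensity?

At the upper boundary (n = 1.47 to n = 1.31) the reflected ray undergoes no phase shift.
At the lower boundary (n = 1.31 to n = 1.45) the reflected ray undergoes a half-wave phase shift.
Exactly one π shift → a net half-wave offset.
For minimum reflection here: 2 n t = m λ.
λ = 2 n t / m. The second-longest wavelength is m = 2: λ = 2 × 1.31 × 430 / 2.00 = 563 nm.

563 nm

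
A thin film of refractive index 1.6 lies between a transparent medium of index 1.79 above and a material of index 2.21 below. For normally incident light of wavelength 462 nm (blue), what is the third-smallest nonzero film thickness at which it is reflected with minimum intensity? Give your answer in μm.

At the upper boundary (n = 1.79 to n = 1.6) the reflected ray undergoes no phase shift.
Ray reflecting at the bottom interface goes from n = 1.6 toward n = 2.21: a half-wave phase shift.
The two reflections differ by half a wavelength.
For minimum reflection here: 2 n t = m λ.
The third-smallest nonzero thickness corresponds to m = 3: t = m λ / (2 n) = 3.00 × 462 / (2 × 1.6) = 433 nm.

0.433 μm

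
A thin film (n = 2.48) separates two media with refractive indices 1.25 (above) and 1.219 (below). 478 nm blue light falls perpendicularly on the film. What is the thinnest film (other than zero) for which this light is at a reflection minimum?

96.4 nm

Top surface (1.25 → 2.48): reflection off a higher-index medium gives a half-wave phase shift.
At the lower boundary (n = 2.48 to n = 1.219) the reflected ray undergoes no phase shift.
Exactly one π shift → a net half-wave offset.
With one net inversion, destructive interference in reflection requires 2 n t = m λ.
Minimum nonzero at m = 1: t = λ / (2 n) = 478 / (2 × 2.48) = 96.4 nm.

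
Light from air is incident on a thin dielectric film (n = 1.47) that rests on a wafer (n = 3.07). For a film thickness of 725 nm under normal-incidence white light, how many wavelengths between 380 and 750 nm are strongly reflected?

3

Top surface (1.0 → 1.47): reflection off a higher-index medium gives a half-wave phase shift.
Ray reflecting at the bottom interface goes from n = 1.47 toward n = 3.07: a half-wave phase shift.
Zero or two π shifts → no net half-wave offset.
So the condition for constructive reflection is 2 n t = m λ.
λ = 2 n t / m = 2132 / m nm.
m=2: 1066 nm (IR); m=3: 711 nm (visible); m=4: 533 nm (visible); m=5: 426 nm (visible); m=6: 355 nm (UV).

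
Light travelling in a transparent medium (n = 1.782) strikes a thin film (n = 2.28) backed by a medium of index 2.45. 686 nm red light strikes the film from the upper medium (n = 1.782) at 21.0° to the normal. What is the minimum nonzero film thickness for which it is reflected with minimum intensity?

Ray reflecting at the top interface goes from n = 1.782 toward n = 2.28: a half-wave phase shift.
At the lower boundary (n = 2.28 to n = 2.45) the reflected ray undergoes a half-wave phase shift.
The two reflections carry the same phase change, so no net offset.
With no net inversion, destructive interference in reflection requires 2 n t cos θ_r = (m + ½) λ.
Snell's law: 1.782 sin 21.0° = 2.28 sin θ_r → sin θ_r = 0.280, cos θ_r = 0.960.
Minimum at m = 0: t = λ / (4 n cos θ_r) = 686 / (4 × 2.28 × 0.960) = 78.4 nm.

78.4 nm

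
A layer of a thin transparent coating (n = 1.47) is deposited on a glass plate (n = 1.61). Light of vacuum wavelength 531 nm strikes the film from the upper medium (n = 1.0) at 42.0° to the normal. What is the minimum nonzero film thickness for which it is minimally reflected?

101 nm

At the upper boundary (n = 1.0 to n = 1.47) the reflected ray undergoes a half-wave phase shift.
Bottom surface (1.47 → 1.61): reflection off a higher-index medium gives a half-wave phase shift.
The two reflections carry the same phase change, so no net offset.
With no net inversion, destructive interference in reflection requires 2 n t cos θ_r = (m + ½) λ.
Snell's law: 1.0 sin 42.0° = 1.47 sin θ_r → sin θ_r = 0.455, cos θ_r = 0.890.
Minimum at m = 0: t = λ / (4 n cos θ_r) = 531 / (4 × 1.47 × 0.890) = 101 nm.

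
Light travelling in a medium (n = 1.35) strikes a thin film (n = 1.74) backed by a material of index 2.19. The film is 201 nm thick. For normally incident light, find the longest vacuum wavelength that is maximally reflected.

Top surface (1.35 → 1.74): reflection off a higher-index medium gives a half-wave phase shift.
At the lower boundary (n = 1.74 to n = 2.19) the reflected ray undergoes a half-wave phase shift.
Zero or two π shifts → no net half-wave offset.
With no net inversion, constructive interference in reflection requires 2 n t = m λ.
λ = 2 n t / m. The longest wavelength is m = 1: λ = 2 × 1.74 × 201 / 1.00 = 699 nm.

699 nm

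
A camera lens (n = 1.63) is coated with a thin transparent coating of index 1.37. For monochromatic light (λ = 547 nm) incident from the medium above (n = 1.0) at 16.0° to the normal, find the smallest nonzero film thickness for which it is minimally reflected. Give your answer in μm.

Top surface (1.0 → 1.37): reflection off a higher-index medium gives a half-wave phase shift.
Bottom surface (1.37 → 1.63): reflection off a higher-index medium gives a half-wave phase shift.
Net: no relative phase inversion (both shifts match).
So the condition for destructive reflection is 2 n t cos θ_r = (m + ½) λ.
Snell's law: 1.0 sin 16.0° = 1.37 sin θ_r → sin θ_r = 0.201, cos θ_r = 0.980.
Minimum at m = 0: t = λ / (4 n cos θ_r) = 547 / (4 × 1.37 × 0.980) = 102 nm.

0.102 μm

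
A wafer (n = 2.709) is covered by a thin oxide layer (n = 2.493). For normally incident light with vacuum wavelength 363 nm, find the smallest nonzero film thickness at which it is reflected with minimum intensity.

36.4 nm

Ray reflecting at the top interface goes from n = 1.0 toward n = 2.493: a half-wave phase shift.
Bottom surface (2.493 → 2.709): reflection off a higher-index medium gives a half-wave phase shift.
Net: no relative phase inversion (both shifts match).
For minimum reflection here: 2 n t = (m + ½) λ.
Minimum at m = 0: t = λ / (4 n) = 363 / (4 × 2.493) = 36.4 nm.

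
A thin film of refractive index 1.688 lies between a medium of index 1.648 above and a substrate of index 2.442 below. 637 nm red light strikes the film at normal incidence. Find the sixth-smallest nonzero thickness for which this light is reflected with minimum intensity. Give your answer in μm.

1.04 μm

At the upper boundary (n = 1.648 to n = 1.688) the reflected ray undergoes a half-wave phase shift.
Ray reflecting at the bottom interface goes from n = 1.688 toward n = 2.442: a half-wave phase shift.
The two reflections carry the same phase change, so no net offset.
With no net inversion, destructive interference in reflection requires 2 n t = (m + ½) λ.
The sixth-smallest nonzero thickness corresponds to m = 5: t = (m + ½) λ / (2 n) = 5.50 × 637 / (2 × 1.688) = 1038 nm.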